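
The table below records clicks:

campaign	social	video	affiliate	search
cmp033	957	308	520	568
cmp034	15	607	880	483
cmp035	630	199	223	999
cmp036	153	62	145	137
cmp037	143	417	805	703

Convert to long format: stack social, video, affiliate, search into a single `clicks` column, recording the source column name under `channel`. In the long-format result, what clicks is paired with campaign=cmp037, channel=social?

143

Unpivoting turns each (campaign, wide-column) pair into one long row.
The wide cell at row cmp037, column social holds 143, so the long row (cmp037, social) has clicks=143.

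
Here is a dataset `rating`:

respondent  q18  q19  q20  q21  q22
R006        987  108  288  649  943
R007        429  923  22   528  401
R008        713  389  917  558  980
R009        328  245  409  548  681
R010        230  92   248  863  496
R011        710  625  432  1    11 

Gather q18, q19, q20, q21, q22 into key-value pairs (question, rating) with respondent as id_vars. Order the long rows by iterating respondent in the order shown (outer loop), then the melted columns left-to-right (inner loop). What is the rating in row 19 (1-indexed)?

548

30 rows total (6 × 5). Row 19: index ⌊(19-1)/5⌋ = 3 into respondent → R009; (19-1) mod 5 = 3 into the melted columns → q21.
So row 19 is (R009, q21, 548); rating = 548.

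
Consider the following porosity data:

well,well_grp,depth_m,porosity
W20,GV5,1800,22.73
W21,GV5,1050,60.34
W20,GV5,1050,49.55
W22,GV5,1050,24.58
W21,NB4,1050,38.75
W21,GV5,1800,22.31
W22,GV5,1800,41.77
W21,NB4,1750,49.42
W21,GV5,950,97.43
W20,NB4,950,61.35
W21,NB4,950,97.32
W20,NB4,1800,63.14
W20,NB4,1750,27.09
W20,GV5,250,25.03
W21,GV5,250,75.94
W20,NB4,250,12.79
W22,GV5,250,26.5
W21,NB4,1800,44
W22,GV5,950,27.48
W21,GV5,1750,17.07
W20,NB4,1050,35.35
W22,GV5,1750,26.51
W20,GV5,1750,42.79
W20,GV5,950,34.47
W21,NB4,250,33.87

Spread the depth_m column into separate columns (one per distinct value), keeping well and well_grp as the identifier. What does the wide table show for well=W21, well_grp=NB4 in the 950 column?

97.32

Wide layout: rows indexed by well and well_grp, columns are the 5 distinct depth_m values (1800, 1050, 1750, 950, 250).
Cell (well=W21, well_grp=NB4, depth_m=950) draws from the long row where well=W21, well_grp=NB4 and depth_m=950, which has porosity=97.32.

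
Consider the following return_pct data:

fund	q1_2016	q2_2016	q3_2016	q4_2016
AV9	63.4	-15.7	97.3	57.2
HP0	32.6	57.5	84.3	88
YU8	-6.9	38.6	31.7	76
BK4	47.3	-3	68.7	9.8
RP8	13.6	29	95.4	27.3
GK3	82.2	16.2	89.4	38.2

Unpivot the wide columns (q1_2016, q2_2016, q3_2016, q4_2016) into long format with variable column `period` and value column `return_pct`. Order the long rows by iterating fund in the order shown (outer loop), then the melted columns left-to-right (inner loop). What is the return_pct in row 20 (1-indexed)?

27.3

24 rows total (6 × 4). Row 20: index ⌊(20-1)/4⌋ = 4 into fund → RP8; (20-1) mod 4 = 3 into the melted columns → q4_2016.
So row 20 is (RP8, q4_2016, 27.3); return_pct = 27.3.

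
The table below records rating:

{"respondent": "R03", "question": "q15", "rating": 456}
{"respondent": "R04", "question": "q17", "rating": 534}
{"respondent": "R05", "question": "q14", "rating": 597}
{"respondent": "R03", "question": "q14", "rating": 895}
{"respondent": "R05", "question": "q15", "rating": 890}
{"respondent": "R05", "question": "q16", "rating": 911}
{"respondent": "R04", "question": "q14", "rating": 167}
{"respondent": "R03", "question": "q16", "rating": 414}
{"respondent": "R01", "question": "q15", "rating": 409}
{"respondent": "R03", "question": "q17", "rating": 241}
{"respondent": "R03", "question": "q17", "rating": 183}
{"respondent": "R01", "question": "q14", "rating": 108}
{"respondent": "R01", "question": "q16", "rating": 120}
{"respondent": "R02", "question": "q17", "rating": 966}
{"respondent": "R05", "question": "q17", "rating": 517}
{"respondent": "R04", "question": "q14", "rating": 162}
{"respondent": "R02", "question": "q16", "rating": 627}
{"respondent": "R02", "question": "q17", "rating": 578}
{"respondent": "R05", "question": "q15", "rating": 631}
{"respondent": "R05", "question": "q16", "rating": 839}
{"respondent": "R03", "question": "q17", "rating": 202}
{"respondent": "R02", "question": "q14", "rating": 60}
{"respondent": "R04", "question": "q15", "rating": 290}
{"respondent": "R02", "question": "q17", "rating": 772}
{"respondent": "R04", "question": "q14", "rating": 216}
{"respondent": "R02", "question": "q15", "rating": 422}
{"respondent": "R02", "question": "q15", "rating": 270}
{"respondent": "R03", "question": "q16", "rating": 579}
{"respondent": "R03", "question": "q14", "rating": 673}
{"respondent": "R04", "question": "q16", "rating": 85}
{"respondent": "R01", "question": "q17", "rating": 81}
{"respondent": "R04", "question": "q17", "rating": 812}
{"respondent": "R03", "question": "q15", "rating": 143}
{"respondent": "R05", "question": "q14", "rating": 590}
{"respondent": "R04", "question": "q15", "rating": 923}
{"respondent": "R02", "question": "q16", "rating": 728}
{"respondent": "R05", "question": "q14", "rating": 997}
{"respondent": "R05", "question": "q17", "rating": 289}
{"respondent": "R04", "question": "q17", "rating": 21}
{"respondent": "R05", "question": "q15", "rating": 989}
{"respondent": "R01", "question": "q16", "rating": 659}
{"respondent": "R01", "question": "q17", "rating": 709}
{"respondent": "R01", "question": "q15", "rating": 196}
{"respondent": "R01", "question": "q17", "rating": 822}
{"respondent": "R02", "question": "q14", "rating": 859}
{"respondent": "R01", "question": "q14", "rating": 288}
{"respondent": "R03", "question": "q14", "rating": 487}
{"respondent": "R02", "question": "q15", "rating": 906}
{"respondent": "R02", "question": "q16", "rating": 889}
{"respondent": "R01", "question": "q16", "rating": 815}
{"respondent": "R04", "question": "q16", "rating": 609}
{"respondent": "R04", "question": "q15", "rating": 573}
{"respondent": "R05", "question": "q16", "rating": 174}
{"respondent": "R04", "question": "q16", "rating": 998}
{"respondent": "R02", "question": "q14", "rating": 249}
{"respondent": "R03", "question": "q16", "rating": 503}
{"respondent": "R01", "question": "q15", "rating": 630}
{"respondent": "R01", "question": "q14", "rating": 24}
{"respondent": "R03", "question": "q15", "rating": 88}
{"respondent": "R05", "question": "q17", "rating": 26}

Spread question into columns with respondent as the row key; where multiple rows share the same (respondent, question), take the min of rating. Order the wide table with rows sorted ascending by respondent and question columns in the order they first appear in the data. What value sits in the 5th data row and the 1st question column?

With rows sorted ascending by respondent, row 5 is respondent=R05. question columns in first-appearance order: q15, q17, q14, q16; column 1 is q15.
Long rows with respondent=R05, question=q15: min(890, 631, 989) = 631.

631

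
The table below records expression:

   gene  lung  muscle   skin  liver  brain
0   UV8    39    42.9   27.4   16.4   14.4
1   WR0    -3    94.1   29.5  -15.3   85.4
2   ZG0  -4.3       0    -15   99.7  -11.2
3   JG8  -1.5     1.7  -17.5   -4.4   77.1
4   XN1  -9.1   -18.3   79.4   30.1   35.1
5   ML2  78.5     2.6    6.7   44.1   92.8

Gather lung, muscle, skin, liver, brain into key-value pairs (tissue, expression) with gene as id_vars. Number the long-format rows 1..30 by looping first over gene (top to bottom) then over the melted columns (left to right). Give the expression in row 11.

30 rows total (6 × 5). Row 11: index ⌊(11-1)/5⌋ = 2 into gene → ZG0; (11-1) mod 5 = 0 into the melted columns → lung.
So row 11 is (ZG0, lung, -4.3); expression = -4.3.

-4.3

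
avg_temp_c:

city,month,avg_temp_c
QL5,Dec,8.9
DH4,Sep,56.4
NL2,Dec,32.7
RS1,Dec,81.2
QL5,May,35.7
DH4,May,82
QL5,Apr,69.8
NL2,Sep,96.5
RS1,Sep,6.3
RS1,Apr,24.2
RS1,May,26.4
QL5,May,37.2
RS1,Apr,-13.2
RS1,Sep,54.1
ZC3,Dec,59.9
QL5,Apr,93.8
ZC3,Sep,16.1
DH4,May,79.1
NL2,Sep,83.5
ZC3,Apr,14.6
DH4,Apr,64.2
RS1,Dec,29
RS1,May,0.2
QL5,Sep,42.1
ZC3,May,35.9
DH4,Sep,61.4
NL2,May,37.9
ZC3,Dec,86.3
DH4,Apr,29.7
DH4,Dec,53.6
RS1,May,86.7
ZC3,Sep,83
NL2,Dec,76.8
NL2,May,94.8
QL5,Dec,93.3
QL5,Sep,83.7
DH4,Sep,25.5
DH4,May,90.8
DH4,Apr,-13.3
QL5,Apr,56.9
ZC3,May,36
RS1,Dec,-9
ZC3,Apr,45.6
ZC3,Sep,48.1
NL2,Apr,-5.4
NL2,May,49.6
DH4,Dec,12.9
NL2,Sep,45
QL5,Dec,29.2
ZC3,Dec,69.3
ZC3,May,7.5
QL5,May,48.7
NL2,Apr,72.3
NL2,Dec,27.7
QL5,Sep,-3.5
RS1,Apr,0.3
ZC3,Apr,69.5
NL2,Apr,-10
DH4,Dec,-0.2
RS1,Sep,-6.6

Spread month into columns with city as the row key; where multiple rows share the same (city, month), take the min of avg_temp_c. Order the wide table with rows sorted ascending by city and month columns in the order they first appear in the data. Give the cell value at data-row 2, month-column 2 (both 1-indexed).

45

With rows sorted ascending by city, row 2 is city=NL2. month columns in first-appearance order: Dec, Sep, May, Apr; column 2 is Sep.
Long rows with city=NL2, month=Sep: min(96.5, 83.5, 45) = 45.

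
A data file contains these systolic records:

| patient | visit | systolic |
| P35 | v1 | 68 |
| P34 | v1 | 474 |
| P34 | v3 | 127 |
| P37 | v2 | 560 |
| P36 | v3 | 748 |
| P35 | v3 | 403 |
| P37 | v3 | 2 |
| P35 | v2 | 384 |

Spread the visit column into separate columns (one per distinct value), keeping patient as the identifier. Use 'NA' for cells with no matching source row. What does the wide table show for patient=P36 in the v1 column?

NA

No long-format row has patient=P36 and visit=v1, so the cell is NA.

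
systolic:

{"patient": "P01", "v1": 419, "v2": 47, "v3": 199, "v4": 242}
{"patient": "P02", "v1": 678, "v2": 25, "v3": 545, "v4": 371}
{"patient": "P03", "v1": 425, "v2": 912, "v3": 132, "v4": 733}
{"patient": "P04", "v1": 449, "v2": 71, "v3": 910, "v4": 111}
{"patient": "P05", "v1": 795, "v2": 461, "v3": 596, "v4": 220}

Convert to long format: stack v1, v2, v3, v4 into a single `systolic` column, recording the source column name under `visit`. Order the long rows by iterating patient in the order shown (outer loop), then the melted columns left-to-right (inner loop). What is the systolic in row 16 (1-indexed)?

111

20 rows total (5 × 4). Row 16: index ⌊(16-1)/4⌋ = 3 into patient → P04; (16-1) mod 4 = 3 into the melted columns → v4.
So row 16 is (P04, v4, 111); systolic = 111.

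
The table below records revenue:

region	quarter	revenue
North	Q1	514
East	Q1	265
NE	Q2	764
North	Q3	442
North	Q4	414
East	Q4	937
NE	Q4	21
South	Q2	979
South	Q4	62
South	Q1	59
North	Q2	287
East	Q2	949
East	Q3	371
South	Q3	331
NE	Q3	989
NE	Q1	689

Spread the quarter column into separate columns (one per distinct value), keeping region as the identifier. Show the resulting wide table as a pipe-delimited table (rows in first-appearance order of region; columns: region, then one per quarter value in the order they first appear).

Columns: region plus the 4 distinct quarter values (Q1, Q2, Q3, Q4).
For example, row North column Q1 takes revenue=514 from the long row (North, Q1).

| region | Q1 | Q2 | Q3 | Q4 |
| North | 514 | 287 | 442 | 414 |
| East | 265 | 949 | 371 | 937 |
| NE | 689 | 764 | 989 | 21 |
| South | 59 | 979 | 331 | 62 |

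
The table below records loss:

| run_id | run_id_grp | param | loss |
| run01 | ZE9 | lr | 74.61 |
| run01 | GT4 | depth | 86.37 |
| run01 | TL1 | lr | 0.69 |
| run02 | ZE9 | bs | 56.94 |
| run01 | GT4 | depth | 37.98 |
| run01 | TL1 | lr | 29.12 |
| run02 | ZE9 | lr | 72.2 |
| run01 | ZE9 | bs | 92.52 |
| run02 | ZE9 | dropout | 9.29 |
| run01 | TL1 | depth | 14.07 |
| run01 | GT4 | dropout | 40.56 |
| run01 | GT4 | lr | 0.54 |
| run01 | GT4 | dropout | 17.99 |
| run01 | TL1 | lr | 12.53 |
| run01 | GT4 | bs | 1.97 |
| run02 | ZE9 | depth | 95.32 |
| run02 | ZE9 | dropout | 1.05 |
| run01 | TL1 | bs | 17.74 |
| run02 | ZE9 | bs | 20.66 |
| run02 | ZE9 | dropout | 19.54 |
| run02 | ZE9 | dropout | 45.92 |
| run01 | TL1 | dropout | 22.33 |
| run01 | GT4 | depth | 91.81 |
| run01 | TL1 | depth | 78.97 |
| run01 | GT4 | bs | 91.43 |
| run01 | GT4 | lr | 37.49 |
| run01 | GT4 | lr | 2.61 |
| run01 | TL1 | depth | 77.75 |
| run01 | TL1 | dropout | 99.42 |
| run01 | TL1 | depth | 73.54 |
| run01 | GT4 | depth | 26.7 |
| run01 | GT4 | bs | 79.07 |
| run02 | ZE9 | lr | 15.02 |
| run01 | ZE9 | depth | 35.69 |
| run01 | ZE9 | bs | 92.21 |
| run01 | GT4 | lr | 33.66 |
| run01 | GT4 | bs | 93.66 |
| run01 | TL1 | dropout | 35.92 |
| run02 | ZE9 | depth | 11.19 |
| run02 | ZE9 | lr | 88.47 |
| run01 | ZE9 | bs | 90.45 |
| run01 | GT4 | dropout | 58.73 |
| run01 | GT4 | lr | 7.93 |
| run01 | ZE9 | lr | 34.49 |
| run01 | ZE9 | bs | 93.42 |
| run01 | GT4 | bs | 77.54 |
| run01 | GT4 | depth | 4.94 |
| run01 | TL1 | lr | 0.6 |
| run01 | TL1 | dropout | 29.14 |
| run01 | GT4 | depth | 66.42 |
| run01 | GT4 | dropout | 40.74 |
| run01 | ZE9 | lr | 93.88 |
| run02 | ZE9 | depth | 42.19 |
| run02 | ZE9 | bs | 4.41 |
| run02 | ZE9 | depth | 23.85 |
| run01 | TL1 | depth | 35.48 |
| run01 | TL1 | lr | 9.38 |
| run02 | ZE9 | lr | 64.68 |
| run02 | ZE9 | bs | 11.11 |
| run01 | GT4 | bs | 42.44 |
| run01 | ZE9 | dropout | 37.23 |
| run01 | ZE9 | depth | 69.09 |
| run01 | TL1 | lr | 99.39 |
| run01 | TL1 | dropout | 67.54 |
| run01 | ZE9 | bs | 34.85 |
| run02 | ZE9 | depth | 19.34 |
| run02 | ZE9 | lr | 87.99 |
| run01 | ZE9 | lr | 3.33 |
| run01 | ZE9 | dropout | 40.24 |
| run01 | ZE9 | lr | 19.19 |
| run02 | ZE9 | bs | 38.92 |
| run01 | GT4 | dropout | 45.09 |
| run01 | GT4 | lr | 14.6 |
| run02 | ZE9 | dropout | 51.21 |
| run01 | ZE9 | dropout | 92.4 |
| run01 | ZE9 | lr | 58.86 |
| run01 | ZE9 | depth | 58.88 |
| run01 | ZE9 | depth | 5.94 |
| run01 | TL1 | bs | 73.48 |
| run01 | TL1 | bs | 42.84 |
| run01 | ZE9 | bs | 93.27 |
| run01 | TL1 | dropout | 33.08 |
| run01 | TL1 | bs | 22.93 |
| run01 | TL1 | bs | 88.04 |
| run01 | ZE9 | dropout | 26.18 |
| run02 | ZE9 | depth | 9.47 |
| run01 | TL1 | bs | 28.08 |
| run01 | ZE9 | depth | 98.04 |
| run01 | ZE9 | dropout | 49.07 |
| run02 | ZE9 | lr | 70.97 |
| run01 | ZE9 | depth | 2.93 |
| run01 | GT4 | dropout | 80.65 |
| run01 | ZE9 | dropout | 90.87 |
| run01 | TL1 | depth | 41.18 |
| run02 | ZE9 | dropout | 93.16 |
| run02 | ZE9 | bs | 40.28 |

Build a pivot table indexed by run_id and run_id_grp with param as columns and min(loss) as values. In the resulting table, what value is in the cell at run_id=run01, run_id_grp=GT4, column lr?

0.54

Rows with run_id=run01, run_id_grp=GT4 and param=lr: loss values are 0.54, 37.49, 2.61, 33.66, 7.93, 14.6.
min(0.54, 37.49, 2.61, 33.66, 7.93, 14.6) = 0.54.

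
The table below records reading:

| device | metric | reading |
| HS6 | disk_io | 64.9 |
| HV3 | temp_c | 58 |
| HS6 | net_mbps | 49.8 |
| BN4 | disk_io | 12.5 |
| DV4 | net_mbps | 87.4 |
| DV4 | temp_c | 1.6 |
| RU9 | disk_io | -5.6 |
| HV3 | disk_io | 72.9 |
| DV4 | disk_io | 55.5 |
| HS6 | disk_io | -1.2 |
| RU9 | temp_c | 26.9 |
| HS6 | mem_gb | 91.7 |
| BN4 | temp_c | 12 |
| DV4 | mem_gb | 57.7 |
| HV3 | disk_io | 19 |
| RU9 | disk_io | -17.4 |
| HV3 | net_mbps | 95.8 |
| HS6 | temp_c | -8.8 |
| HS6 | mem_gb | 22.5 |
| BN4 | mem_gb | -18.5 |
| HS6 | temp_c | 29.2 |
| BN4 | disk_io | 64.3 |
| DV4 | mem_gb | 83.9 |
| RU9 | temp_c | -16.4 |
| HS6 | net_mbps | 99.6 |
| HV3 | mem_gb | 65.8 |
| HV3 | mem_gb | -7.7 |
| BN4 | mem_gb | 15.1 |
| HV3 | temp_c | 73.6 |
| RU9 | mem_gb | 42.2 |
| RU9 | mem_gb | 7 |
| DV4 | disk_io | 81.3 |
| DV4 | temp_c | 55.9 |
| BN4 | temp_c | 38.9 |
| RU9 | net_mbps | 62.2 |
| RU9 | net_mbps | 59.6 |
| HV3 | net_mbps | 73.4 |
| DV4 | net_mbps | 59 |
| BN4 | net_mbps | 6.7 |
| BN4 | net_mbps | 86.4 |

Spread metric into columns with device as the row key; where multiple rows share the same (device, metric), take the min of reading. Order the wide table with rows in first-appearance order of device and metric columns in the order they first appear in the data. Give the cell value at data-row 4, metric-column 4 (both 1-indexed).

57.7

With rows in first-appearance order of device, row 4 is device=DV4. metric columns in first-appearance order: disk_io, temp_c, net_mbps, mem_gb; column 4 is mem_gb.
Long rows with device=DV4, metric=mem_gb: min(57.7, 83.9) = 57.7.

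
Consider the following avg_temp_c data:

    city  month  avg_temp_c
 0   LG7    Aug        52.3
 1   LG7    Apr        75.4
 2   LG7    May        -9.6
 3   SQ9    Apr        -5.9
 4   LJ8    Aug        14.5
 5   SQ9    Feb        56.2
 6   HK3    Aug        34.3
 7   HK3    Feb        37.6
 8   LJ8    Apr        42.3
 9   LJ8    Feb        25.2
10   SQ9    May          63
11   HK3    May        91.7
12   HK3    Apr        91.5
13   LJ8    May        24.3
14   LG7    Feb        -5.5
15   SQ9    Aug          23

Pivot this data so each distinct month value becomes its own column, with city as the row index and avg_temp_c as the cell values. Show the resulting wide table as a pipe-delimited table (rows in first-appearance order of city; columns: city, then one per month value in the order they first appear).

| city | Aug | Apr | May | Feb |
| LG7 | 52.3 | 75.4 | -9.6 | -5.5 |
| SQ9 | 23 | -5.9 | 63 | 56.2 |
| LJ8 | 14.5 | 42.3 | 24.3 | 25.2 |
| HK3 | 34.3 | 91.5 | 91.7 | 37.6 |

Columns: city plus the 4 distinct month values (Aug, Apr, May, Feb).
For example, row LG7 column Aug takes avg_temp_c=52.3 from the long row (LG7, Aug).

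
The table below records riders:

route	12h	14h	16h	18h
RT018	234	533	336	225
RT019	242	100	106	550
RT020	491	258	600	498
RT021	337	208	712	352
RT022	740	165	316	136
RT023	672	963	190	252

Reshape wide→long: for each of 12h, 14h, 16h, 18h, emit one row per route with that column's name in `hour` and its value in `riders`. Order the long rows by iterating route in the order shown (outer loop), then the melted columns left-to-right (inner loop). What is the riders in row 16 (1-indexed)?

352

24 rows total (6 × 4). Row 16: index ⌊(16-1)/4⌋ = 3 into route → RT021; (16-1) mod 4 = 3 into the melted columns → 18h.
So row 16 is (RT021, 18h, 352); riders = 352.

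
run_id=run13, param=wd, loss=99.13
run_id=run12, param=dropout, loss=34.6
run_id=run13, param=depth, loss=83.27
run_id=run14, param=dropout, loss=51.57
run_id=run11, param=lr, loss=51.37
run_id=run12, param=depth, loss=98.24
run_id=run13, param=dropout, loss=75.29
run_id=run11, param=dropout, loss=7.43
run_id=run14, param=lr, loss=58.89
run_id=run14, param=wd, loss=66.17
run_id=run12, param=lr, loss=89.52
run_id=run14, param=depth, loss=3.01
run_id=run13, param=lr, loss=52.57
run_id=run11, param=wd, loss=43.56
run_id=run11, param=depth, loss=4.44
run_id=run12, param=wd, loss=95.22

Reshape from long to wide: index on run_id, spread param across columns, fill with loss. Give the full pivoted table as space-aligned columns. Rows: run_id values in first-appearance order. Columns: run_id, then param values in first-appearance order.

Columns: run_id plus the 4 distinct param values (wd, dropout, depth, lr).
For example, row run13 column wd takes loss=99.13 from the long row (run13, wd).

run_id  wd     dropout  depth  lr   
run13   99.13  75.29    83.27  52.57
run12   95.22  34.6     98.24  89.52
run14   66.17  51.57    3.01   58.89
run11   43.56  7.43     4.44   51.37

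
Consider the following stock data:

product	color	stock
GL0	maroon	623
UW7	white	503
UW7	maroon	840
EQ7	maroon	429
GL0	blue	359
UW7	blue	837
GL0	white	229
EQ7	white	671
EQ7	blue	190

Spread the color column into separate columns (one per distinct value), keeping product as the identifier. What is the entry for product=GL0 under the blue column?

359

Wide layout: rows indexed by product, columns are the 3 distinct color values (maroon, white, blue).
Cell (product=GL0, color=blue) draws from the long row where product=GL0 and color=blue, which has stock=359.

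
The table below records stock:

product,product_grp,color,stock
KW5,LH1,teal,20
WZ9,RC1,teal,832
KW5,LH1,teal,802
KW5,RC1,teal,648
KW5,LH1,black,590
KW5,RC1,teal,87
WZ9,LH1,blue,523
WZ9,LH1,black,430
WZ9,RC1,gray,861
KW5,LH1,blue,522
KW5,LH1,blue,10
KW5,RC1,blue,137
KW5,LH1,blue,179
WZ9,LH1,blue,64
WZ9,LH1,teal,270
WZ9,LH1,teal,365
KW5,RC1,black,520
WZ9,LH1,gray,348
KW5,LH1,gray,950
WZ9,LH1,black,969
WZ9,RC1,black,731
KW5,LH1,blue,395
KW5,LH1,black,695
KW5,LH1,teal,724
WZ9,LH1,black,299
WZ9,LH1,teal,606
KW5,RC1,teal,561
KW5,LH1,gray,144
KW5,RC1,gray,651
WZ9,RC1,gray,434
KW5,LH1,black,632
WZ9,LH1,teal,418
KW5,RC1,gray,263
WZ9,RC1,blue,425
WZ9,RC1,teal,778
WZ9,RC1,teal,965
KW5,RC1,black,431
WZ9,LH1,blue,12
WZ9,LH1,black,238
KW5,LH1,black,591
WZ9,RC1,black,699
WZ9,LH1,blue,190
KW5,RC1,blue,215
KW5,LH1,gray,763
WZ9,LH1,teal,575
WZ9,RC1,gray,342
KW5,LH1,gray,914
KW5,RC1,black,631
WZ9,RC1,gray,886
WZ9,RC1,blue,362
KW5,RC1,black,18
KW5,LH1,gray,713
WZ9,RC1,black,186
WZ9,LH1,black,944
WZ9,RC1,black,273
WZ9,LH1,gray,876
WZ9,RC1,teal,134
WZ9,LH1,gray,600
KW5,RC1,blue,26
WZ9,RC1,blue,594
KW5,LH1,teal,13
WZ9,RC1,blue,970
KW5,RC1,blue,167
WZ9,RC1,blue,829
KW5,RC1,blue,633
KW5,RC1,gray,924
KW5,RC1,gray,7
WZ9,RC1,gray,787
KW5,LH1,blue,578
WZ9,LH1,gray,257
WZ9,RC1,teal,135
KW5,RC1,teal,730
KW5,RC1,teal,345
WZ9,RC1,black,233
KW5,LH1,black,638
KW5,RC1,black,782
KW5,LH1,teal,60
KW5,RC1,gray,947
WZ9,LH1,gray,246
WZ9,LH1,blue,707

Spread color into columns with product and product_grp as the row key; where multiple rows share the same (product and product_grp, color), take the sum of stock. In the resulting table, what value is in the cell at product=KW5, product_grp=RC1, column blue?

1178

Rows with product=KW5, product_grp=RC1 and color=blue: stock values are 137, 215, 26, 167, 633.
137 + 215 + 26 + 167 + 633 = 1178.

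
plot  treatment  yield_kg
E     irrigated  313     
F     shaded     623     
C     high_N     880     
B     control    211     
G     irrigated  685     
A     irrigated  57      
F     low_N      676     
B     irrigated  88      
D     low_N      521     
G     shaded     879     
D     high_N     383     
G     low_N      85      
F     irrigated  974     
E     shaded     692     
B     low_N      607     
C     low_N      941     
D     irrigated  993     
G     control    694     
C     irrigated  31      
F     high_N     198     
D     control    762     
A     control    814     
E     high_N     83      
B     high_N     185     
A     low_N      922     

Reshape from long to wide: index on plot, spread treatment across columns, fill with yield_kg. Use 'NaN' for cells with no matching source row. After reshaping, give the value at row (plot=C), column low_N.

The long row with plot=C, treatment=low_N has yield_kg=941.

941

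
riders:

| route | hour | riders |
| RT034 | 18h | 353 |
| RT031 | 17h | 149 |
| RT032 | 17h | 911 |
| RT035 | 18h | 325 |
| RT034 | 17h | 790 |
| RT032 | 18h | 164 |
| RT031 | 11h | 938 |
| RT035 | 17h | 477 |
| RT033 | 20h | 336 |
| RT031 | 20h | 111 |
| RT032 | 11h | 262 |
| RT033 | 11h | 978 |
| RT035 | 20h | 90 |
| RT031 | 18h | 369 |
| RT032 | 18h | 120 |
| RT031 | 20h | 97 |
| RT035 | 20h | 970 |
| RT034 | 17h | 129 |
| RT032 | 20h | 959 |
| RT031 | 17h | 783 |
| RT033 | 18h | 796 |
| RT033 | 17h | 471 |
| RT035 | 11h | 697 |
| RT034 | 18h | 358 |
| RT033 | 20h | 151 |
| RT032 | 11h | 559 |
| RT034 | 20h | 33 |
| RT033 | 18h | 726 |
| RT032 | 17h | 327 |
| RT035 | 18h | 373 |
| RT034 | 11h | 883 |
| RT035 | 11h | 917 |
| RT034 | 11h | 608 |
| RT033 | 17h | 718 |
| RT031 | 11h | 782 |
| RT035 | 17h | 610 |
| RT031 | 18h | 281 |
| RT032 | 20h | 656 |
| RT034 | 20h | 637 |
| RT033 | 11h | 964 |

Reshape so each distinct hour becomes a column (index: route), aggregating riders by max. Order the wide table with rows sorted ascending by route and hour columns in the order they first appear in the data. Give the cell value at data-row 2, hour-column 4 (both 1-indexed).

With rows sorted ascending by route, row 2 is route=RT032. hour columns in first-appearance order: 18h, 17h, 11h, 20h; column 4 is 20h.
Long rows with route=RT032, hour=20h: max(959, 656) = 959.

959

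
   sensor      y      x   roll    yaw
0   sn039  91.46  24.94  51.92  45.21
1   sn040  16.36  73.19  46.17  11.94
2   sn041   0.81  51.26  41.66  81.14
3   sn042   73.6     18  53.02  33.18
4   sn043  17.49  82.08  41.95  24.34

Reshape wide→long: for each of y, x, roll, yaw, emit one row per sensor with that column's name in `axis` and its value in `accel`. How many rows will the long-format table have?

5 sensor values × 4 melted columns = 20 rows.

20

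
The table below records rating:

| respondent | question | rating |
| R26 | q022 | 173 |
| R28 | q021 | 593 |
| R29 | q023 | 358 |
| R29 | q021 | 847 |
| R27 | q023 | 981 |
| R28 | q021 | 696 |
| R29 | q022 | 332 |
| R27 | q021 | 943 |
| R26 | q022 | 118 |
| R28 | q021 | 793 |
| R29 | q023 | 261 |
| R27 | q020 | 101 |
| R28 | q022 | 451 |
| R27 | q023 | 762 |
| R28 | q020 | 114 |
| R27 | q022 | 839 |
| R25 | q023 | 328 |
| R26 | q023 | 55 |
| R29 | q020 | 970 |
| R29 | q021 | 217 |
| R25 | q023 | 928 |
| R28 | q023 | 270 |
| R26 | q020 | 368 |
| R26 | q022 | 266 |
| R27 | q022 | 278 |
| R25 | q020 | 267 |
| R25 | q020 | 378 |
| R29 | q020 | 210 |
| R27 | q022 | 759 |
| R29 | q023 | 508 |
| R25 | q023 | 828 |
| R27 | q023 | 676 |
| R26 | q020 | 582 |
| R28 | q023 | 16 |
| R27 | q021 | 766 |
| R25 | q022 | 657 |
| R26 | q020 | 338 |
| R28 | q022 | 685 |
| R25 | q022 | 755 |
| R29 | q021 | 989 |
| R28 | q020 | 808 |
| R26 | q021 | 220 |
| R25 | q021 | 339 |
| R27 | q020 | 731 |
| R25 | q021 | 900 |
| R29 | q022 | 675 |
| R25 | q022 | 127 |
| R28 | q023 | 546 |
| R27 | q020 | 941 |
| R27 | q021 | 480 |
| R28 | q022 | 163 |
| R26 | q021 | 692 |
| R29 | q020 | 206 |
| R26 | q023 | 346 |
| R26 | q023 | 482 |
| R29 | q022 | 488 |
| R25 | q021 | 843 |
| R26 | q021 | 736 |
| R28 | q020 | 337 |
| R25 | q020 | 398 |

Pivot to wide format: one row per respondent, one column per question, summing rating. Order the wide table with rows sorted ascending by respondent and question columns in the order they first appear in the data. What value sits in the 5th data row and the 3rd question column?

1127

With rows sorted ascending by respondent, row 5 is respondent=R29. question columns in first-appearance order: q022, q021, q023, q020; column 3 is q023.
Long rows with respondent=R29, question=q023: 358 + 261 + 508 = 1127.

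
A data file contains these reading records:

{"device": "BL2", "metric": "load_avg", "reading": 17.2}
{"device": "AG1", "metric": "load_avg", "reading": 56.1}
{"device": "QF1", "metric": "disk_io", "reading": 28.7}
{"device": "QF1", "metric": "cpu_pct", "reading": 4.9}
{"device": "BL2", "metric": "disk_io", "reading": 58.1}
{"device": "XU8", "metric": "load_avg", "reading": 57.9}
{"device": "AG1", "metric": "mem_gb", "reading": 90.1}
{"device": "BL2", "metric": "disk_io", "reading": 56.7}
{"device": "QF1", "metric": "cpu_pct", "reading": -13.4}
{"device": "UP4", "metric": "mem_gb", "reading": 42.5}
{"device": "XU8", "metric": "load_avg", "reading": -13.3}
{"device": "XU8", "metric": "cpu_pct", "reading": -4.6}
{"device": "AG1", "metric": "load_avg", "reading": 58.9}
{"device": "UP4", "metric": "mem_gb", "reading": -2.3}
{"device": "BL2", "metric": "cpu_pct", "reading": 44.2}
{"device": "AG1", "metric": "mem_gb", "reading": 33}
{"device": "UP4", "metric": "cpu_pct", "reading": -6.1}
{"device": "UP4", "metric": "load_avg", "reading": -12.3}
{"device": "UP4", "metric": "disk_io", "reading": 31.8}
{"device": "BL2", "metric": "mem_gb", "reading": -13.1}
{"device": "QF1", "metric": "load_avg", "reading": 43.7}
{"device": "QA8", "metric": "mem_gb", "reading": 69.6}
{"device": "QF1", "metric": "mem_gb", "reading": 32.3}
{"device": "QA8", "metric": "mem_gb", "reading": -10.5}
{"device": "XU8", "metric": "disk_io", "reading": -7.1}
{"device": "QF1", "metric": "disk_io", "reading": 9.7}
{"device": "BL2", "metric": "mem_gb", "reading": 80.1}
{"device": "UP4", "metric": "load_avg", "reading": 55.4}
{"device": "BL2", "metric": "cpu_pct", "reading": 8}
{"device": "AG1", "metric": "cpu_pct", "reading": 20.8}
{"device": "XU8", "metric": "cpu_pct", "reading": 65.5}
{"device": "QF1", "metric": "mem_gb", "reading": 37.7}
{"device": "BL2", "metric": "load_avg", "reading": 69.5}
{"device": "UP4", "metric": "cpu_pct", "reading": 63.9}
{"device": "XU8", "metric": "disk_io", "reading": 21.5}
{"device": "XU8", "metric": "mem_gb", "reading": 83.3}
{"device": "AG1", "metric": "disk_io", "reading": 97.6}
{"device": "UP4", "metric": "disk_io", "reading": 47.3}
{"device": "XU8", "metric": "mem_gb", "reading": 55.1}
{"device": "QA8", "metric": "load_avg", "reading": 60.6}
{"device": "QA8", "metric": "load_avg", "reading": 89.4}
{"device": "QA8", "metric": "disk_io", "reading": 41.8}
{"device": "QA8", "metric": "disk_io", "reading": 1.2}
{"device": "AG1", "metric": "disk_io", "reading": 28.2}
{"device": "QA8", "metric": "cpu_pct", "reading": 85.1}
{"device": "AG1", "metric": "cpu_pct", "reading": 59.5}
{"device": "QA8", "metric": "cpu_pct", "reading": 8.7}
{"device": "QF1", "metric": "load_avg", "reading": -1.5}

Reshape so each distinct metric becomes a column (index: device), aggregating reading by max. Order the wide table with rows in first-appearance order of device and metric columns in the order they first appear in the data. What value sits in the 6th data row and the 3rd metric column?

85.1

With rows in first-appearance order of device, row 6 is device=QA8. metric columns in first-appearance order: load_avg, disk_io, cpu_pct, mem_gb; column 3 is cpu_pct.
Long rows with device=QA8, metric=cpu_pct: max(85.1, 8.7) = 85.1.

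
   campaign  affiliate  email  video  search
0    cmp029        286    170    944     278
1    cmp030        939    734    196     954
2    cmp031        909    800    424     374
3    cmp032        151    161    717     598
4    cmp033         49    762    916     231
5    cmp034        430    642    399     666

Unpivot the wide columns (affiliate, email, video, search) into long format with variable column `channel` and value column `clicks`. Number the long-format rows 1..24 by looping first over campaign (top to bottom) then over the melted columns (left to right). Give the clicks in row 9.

24 rows total (6 × 4). Row 9: index ⌊(9-1)/4⌋ = 2 into campaign → cmp031; (9-1) mod 4 = 0 into the melted columns → affiliate.
So row 9 is (cmp031, affiliate, 909); clicks = 909.

909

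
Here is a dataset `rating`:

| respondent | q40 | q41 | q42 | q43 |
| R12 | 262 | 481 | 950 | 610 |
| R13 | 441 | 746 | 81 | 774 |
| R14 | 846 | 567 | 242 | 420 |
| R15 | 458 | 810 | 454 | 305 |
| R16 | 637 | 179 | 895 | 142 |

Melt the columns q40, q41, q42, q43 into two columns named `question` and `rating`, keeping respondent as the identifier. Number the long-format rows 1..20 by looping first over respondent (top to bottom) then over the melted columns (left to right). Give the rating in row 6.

20 rows total (5 × 4). Row 6: index ⌊(6-1)/4⌋ = 1 into respondent → R13; (6-1) mod 4 = 1 into the melted columns → q41.
So row 6 is (R13, q41, 746); rating = 746.

746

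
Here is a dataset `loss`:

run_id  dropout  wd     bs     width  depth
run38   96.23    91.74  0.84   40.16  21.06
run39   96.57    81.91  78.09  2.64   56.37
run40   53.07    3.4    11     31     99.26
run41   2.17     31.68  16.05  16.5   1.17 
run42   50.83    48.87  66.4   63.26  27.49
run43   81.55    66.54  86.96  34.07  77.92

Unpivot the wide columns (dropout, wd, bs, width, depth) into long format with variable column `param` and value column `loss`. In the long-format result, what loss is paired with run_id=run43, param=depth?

Unpivoting turns each (run_id, wide-column) pair into one long row.
The wide cell at row run43, column depth holds 77.92, so the long row (run43, depth) has loss=77.92.

77.92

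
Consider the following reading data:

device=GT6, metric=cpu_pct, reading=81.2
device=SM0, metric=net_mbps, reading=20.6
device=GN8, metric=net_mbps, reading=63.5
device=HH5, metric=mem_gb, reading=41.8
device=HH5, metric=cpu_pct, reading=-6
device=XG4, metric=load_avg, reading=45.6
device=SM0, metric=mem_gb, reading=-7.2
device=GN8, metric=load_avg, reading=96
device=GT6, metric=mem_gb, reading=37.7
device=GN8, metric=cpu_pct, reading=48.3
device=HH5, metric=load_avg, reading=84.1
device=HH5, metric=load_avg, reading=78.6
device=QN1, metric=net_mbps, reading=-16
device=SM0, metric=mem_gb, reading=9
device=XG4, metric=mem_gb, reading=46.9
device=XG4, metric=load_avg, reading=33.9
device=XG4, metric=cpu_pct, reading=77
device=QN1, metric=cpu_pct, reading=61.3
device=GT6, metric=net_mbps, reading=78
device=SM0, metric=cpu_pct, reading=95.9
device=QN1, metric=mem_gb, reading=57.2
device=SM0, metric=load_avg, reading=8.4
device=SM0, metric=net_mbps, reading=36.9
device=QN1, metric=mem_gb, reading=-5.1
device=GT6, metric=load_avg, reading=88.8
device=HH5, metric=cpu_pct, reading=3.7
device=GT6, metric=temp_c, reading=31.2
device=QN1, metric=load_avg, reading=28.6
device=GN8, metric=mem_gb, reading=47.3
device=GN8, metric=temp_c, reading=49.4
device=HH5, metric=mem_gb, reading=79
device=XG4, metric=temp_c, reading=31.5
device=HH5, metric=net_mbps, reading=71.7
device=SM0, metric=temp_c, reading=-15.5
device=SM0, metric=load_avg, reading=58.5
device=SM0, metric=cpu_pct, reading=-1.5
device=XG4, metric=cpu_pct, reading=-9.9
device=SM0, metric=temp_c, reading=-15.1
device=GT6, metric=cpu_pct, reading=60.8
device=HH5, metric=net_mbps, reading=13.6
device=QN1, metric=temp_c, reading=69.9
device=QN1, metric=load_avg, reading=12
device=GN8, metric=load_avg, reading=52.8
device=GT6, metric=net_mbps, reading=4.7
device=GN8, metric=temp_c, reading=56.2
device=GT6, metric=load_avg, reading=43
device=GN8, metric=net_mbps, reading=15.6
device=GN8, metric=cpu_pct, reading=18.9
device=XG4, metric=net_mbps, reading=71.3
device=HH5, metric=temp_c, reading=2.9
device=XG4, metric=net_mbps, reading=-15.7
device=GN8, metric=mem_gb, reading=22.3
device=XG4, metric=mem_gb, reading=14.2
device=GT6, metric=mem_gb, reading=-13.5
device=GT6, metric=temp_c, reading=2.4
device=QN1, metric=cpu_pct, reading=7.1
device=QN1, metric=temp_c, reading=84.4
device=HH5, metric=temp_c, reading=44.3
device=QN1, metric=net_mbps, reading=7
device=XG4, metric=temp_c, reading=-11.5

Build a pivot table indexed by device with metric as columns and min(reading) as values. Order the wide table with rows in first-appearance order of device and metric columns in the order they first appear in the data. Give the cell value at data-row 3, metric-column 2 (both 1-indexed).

With rows in first-appearance order of device, row 3 is device=GN8. metric columns in first-appearance order: cpu_pct, net_mbps, mem_gb, load_avg, temp_c; column 2 is net_mbps.
Long rows with device=GN8, metric=net_mbps: min(63.5, 15.6) = 15.6.

15.6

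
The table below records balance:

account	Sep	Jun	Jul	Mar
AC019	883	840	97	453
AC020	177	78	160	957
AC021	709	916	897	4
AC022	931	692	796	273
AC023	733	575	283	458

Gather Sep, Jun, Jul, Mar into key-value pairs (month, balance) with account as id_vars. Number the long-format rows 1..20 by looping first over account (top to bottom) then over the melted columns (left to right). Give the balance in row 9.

709

20 rows total (5 × 4). Row 9: index ⌊(9-1)/4⌋ = 2 into account → AC021; (9-1) mod 4 = 0 into the melted columns → Sep.
So row 9 is (AC021, Sep, 709); balance = 709.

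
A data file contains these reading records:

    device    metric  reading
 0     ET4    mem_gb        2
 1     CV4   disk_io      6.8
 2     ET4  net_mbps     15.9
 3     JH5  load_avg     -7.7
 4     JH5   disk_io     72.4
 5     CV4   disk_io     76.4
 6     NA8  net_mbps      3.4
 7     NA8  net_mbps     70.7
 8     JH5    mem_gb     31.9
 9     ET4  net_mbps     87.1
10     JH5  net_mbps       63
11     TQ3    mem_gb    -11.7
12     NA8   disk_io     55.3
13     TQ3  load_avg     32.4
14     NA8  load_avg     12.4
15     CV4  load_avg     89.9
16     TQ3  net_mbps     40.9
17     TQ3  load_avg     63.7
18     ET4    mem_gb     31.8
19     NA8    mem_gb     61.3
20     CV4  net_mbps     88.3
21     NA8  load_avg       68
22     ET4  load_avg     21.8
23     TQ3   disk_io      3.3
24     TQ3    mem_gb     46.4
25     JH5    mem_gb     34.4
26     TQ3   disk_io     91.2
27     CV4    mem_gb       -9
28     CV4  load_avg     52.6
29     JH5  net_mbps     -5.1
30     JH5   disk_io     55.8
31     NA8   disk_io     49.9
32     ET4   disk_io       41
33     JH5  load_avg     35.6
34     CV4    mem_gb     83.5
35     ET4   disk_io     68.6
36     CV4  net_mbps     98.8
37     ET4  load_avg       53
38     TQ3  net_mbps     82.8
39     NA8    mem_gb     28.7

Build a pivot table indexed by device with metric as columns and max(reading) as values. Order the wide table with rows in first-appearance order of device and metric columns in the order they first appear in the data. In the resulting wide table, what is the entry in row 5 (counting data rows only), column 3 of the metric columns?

82.8

With rows in first-appearance order of device, row 5 is device=TQ3. metric columns in first-appearance order: mem_gb, disk_io, net_mbps, load_avg; column 3 is net_mbps.
Long rows with device=TQ3, metric=net_mbps: max(40.9, 82.8) = 82.8.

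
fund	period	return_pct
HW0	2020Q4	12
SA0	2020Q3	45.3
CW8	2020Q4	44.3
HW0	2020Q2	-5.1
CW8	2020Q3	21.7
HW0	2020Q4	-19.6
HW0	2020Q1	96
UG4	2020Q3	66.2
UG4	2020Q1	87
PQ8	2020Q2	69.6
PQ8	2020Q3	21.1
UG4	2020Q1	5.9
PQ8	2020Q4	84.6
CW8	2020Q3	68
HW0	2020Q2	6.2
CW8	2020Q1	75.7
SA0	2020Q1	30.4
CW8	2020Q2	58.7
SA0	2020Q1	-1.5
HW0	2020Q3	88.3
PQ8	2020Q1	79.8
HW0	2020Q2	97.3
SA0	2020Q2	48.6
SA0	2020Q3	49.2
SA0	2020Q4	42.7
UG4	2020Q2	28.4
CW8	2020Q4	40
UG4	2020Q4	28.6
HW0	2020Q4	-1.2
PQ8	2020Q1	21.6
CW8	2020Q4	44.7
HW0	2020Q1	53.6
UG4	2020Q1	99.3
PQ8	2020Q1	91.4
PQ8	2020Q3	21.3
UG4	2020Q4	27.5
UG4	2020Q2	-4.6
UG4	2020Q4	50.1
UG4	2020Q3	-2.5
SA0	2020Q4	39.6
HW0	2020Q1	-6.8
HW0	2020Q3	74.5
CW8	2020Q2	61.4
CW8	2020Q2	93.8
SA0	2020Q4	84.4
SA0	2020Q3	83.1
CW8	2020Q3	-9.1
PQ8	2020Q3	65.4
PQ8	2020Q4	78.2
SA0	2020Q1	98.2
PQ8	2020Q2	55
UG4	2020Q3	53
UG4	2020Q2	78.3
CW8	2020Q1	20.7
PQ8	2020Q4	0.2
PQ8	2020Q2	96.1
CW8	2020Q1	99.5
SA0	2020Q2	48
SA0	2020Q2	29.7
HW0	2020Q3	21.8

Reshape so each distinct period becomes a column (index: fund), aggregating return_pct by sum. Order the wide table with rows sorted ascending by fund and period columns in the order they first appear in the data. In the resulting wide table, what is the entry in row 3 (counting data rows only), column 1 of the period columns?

With rows sorted ascending by fund, row 3 is fund=PQ8. period columns in first-appearance order: 2020Q4, 2020Q3, 2020Q2, 2020Q1; column 1 is 2020Q4.
Long rows with fund=PQ8, period=2020Q4: 84.6 + 78.2 + 0.2 = 163.

163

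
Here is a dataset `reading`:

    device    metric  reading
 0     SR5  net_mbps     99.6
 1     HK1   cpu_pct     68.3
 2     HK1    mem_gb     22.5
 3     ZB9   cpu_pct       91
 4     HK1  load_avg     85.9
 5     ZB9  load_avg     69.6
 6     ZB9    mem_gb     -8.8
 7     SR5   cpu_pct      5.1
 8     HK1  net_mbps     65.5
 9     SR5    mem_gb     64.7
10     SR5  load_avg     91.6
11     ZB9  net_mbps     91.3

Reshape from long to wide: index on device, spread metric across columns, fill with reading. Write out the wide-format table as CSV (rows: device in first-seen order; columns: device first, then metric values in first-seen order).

Columns: device plus the 4 distinct metric values (net_mbps, cpu_pct, mem_gb, load_avg).
For example, row SR5 column net_mbps takes reading=99.6 from the long row (SR5, net_mbps).

device,net_mbps,cpu_pct,mem_gb,load_avg
SR5,99.6,5.1,64.7,91.6
HK1,65.5,68.3,22.5,85.9
ZB9,91.3,91,-8.8,69.6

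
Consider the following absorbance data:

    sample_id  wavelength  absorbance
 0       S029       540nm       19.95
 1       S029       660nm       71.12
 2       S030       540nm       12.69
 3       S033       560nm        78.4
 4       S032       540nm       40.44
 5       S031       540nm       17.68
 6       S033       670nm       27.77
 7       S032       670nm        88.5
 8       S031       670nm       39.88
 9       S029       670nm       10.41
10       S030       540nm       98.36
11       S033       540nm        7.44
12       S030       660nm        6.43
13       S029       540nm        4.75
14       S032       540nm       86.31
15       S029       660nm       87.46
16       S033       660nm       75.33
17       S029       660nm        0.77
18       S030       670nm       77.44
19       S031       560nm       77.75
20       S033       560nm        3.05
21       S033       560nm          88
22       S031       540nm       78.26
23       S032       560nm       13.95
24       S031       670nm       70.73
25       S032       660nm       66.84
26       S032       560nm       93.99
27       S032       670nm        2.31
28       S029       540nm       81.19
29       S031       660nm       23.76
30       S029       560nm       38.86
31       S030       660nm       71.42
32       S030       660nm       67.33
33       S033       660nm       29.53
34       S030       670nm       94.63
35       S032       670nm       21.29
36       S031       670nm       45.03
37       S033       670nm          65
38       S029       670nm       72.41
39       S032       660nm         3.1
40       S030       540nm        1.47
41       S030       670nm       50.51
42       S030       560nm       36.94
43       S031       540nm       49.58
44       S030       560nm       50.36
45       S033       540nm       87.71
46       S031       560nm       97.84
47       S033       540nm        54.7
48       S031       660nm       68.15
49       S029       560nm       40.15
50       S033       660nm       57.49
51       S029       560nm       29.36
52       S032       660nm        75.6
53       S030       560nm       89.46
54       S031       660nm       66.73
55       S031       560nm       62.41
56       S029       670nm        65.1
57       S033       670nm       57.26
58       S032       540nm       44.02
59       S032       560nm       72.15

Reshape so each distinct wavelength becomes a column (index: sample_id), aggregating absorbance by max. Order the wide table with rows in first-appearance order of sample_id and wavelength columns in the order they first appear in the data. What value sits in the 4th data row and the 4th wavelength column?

88.5

With rows in first-appearance order of sample_id, row 4 is sample_id=S032. wavelength columns in first-appearance order: 540nm, 660nm, 560nm, 670nm; column 4 is 670nm.
Long rows with sample_id=S032, wavelength=670nm: max(88.5, 2.31, 21.29) = 88.5.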